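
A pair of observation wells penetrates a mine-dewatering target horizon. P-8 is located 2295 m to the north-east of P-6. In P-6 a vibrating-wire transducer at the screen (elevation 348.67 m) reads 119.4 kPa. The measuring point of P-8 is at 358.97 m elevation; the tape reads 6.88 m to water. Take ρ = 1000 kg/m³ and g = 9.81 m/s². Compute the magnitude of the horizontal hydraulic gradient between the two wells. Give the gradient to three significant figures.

Pressure head at P-6: ψ = P/(ρg) = 119.4×1000 / (1000 × 9.81) = 12.17 m.
Total head at P-6: h = z + ψ = 348.67 + 12.17 = 360.84 m.
Total head at P-8: h = 358.97 − 6.88 = 352.09 m.
Head difference: h(P-6) − h(P-8) = 360.84 − 352.09 = 8.75 m.
Hydraulic gradient: i = |Δh| / L = 8.75 / 2295 = 0.00381.

i ≈ 0.00381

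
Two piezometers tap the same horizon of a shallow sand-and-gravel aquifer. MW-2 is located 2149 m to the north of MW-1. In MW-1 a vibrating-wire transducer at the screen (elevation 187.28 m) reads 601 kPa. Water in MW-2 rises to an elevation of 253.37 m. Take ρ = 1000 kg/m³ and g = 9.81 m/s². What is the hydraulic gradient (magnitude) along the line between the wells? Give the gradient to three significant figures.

Pressure head at MW-1: ψ = P/(ρg) = 601×1000 / (1000 × 9.81) = 61.26 m.
Total head at MW-1: h = z + ψ = 187.28 + 61.26 = 248.54 m.
Total head at MW-2: h = 253.37 m (water level in the piezometer is the total head).
Head difference: h(MW-1) − h(MW-2) = 248.54 − 253.37 = -4.83 m.
Hydraulic gradient: i = |Δh| / L = 4.83 / 2149 = 0.00225.

i ≈ 0.00225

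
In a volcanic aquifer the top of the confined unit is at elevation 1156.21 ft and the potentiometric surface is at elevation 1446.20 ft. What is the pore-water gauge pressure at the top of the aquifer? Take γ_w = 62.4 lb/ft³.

Pressure head at the aquifer top: ψ = h − z = 1446.20 − 1156.21 = 289.99 ft.
P = γψ/144 = 62.4 × 289.99 / 144 = 126 psi.

P ≈ 126 psi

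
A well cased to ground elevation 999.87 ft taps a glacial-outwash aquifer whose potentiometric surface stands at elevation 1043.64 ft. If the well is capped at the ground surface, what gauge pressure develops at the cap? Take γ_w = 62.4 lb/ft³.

P ≈ 19.0 psi

Head above the cap: Δh = 1043.64 − 999.87 = 43.77 ft.
P = γΔh/144 = 62.4 × 43.77 / 144 = 19.0 psi.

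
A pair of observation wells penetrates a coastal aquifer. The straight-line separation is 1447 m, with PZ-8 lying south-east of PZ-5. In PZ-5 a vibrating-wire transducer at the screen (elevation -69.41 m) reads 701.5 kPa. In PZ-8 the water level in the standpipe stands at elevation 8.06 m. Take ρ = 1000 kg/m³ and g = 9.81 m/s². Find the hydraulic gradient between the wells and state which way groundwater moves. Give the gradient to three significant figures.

i ≈ 0.00412; groundwater flows toward the north-west

Pressure head at PZ-5: ψ = P/(ρg) = 701.5×1000 / (1000 × 9.81) = 71.51 m.
Total head at PZ-5: h = z + ψ = -69.41 + 71.51 = 2.10 m.
Total head at PZ-8: h = 8.06 m (water level in the piezometer is the total head).
Head difference: h(PZ-5) − h(PZ-8) = 2.10 − 8.06 = -5.96 m.
Hydraulic gradient: i = |Δh| / L = 5.96 / 1447 = 0.00412.
Flow is from higher to lower head: from PZ-8 toward PZ-5, i.e. toward the north-west.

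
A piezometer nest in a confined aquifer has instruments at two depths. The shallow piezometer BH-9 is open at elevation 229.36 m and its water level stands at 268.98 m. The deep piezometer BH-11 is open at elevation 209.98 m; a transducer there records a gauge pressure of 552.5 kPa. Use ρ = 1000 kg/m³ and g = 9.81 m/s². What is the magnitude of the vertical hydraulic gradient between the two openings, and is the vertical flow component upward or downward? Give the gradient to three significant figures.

|i_v| ≈ 0.138; vertical flow is downward

Total head at BH-9: h = 268.98 m (water level in the standpipe).
Pressure head at BH-11: ψ = P/(ρg) = 552.5×1000 / (1000 × 9.81) = 56.32 m.
Total head at BH-11: h = z + ψ = 209.98 + 56.32 = 266.30 m.
Δh = h(BH-9) − h(BH-11) = 268.98 − 266.30 = 2.68 m.
Vertical separation Δz = 229.36 − 209.98 = 19.38 m.
|i_v| = |Δh| / Δz = 2.68 / 19.38 = 0.138.
Head is higher in the shallow piezometer, so vertical flow is downward (recharge condition).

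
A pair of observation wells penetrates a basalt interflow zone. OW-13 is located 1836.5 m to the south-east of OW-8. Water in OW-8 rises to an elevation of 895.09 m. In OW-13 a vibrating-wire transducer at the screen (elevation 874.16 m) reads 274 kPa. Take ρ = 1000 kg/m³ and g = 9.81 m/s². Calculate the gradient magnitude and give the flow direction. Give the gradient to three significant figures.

i ≈ 0.00381; groundwater flows toward the north-west

Total head at OW-8: h = 895.09 m (water level in the piezometer is the total head).
Pressure head at OW-13: ψ = P/(ρg) = 274×1000 / (1000 × 9.81) = 27.93 m.
Total head at OW-13: h = z + ψ = 874.16 + 27.93 = 902.09 m.
Head difference: h(OW-8) − h(OW-13) = 895.09 − 902.09 = -7.00 m.
Hydraulic gradient: i = |Δh| / L = 7.00 / 1836.5 = 0.00381.
Flow is from higher to lower head: from OW-13 toward OW-8, i.e. toward the north-west.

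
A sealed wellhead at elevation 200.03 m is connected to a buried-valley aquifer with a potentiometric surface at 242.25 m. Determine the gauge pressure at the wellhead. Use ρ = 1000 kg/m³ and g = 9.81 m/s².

P ≈ 414 kPa

Head above the cap: Δh = 242.25 − 200.03 = 42.22 m.
P = ρgΔh = 1000 × 9.81 × 42.22 = 414178 Pa ≈ 414 kPa.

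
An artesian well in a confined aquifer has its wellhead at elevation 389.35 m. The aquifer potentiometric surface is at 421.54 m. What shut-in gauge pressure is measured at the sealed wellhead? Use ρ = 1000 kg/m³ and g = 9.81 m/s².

Head above the cap: Δh = 421.54 − 389.35 = 32.19 m.
P = ρgΔh = 1000 × 9.81 × 32.19 = 315784 Pa ≈ 316 kPa.

P ≈ 316 kPa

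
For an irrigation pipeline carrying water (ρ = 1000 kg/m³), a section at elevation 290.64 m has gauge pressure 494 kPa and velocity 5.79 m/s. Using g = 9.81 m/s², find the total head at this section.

Pressure head ψ = P/(ρg) = 494×1000 / (1000 × 9.81) = 50.36 m.
Velocity head = v²/(2g) = 5.79² / (2 × 9.81) = 1.709 m.
h = z + ψ + v²/(2g) = 290.64 + 50.36 + 1.709 = 342.71 m.

h ≈ 342.71 m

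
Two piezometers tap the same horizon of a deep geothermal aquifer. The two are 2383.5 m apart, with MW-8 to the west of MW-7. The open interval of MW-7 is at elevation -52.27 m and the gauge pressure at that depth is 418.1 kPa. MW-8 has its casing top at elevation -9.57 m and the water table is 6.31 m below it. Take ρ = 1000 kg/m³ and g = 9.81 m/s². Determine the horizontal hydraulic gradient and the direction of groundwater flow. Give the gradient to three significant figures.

i ≈ 0.00261; groundwater flows toward the west

Pressure head at MW-7: ψ = P/(ρg) = 418.1×1000 / (1000 × 9.81) = 42.62 m.
Total head at MW-7: h = z + ψ = -52.27 + 42.62 = -9.65 m.
Total head at MW-8: h = -9.57 − 6.31 = -15.88 m.
Head difference: h(MW-7) − h(MW-8) = -9.65 − (-15.88) = 6.23 m.
Hydraulic gradient: i = |Δh| / L = 6.23 / 2383.5 = 0.00261.
Flow is from higher to lower head: from MW-7 toward MW-8, i.e. toward the west.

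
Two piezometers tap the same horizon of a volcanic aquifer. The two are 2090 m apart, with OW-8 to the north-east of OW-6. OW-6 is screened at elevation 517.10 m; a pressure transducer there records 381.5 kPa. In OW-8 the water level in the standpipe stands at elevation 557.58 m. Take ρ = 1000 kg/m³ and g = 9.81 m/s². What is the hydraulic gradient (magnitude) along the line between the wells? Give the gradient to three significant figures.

Pressure head at OW-6: ψ = P/(ρg) = 381.5×1000 / (1000 × 9.81) = 38.89 m.
Total head at OW-6: h = z + ψ = 517.10 + 38.89 = 555.99 m.
Total head at OW-8: h = 557.58 m (water level in the piezometer is the total head).
Head difference: h(OW-6) − h(OW-8) = 555.99 − 557.58 = -1.59 m.
Hydraulic gradient: i = |Δh| / L = 1.59 / 2090 = 0.000761.

i ≈ 0.000761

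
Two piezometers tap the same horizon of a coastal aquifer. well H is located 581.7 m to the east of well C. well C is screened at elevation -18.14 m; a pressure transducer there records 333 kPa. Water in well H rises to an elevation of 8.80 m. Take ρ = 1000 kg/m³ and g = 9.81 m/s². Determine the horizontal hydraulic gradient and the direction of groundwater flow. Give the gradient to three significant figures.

i ≈ 0.0120; groundwater flows toward the east

Pressure head at well C: ψ = P/(ρg) = 333×1000 / (1000 × 9.81) = 33.94 m.
Total head at well C: h = z + ψ = -18.14 + 33.94 = 15.80 m.
Total head at well H: h = 8.80 m (water level in the piezometer is the total head).
Head difference: h(well C) − h(well H) = 15.80 − 8.80 = 7.00 m.
Hydraulic gradient: i = |Δh| / L = 7.00 / 581.7 = 0.0120.
Flow is from higher to lower head: from well C toward well H, i.e. toward the east.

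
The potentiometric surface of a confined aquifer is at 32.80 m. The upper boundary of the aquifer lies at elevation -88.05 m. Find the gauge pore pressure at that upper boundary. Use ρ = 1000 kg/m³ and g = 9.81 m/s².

P ≈ 1190 kPa

Pressure head at the aquifer top: ψ = h − z = 32.80 − (-88.05) = 120.85 m.
P = ρgψ = 1000 × 9.81 × 120.85 = 1185538 Pa ≈ 1190 kPa.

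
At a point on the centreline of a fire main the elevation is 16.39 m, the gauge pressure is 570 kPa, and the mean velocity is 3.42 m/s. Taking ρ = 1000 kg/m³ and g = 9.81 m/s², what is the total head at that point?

Pressure head ψ = P/(ρg) = 570×1000 / (1000 × 9.81) = 58.10 m.
Velocity head = v²/(2g) = 3.42² / (2 × 9.81) = 0.596 m.
h = z + ψ + v²/(2g) = 16.39 + 58.10 + 0.596 = 75.09 m.

h ≈ 75.09 m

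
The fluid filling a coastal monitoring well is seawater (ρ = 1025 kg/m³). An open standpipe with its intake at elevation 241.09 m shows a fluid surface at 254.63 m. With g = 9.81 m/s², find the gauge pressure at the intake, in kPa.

Pressure head ψ = h − z = 254.63 − 241.09 = 13.54 m.
P = ρgψ = 1025 × 9.81 × 13.54 = 136148 Pa ≈ 136 kPa.

P ≈ 136 kPa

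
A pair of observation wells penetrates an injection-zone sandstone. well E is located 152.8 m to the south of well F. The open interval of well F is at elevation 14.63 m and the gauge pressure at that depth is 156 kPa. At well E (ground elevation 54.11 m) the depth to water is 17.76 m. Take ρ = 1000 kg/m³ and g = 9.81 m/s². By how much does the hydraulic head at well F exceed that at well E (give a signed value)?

Pressure head at well F: ψ = P/(ρg) = 156×1000 / (1000 × 9.81) = 15.90 m.
Total head at well F: h = z + ψ = 14.63 + 15.90 = 30.53 m.
Total head at well E: h = 54.11 − 17.76 = 36.35 m.
Head difference: h(well F) − h(well E) = 30.53 − 36.35 = -5.82 m.

Δh ≈ -5.82 m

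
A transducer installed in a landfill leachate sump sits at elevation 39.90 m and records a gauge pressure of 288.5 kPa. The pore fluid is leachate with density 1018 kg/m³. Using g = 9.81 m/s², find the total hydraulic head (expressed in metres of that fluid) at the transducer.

h ≈ 68.79 m

ψ = P/(ρg) = 288.5×1000 / (1018 × 9.81) = 28.89 m.
h = z + ψ = 39.90 + 28.89 = 68.79 m.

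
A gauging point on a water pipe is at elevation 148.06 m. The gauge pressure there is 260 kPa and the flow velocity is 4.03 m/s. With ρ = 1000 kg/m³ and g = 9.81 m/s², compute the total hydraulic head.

h ≈ 175.39 m

Pressure head ψ = P/(ρg) = 260×1000 / (1000 × 9.81) = 26.50 m.
Velocity head = v²/(2g) = 4.03² / (2 × 9.81) = 0.828 m.
h = z + ψ + v²/(2g) = 148.06 + 26.50 + 0.828 = 175.39 m.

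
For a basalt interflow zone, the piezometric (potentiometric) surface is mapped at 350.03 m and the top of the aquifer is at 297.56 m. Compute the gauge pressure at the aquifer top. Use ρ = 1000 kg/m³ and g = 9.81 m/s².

Pressure head at the aquifer top: ψ = h − z = 350.03 − 297.56 = 52.47 m.
P = ρgψ = 1000 × 9.81 × 52.47 = 514731 Pa ≈ 515 kPa.

P ≈ 515 kPa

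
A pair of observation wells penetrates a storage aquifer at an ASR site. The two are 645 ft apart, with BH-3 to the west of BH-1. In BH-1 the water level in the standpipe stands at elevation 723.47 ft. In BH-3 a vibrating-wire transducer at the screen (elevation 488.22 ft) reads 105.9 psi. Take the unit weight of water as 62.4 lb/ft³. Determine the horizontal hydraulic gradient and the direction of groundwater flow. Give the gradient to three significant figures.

i ≈ 0.0142; groundwater flows toward the east

Total head at BH-1: h = 723.47 ft (water level in the piezometer is the total head).
Pressure head at BH-3: ψ = 144·P/γ = 144 × 105.9 / 62.4 = 244.38 ft.
Total head at BH-3: h = z + ψ = 488.22 + 244.38 = 732.60 ft.
Head difference: h(BH-1) − h(BH-3) = 723.47 − 732.60 = -9.13 ft.
Hydraulic gradient: i = |Δh| / L = 9.13 / 645 = 0.0142.
Flow is from higher to lower head: from BH-3 toward BH-1, i.e. toward the east.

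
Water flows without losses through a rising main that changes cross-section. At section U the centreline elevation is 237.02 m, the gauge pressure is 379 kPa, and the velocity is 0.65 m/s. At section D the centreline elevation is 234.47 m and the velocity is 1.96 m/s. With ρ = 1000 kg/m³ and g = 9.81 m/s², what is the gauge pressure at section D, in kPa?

P₂ ≈ 402 kPa

Pressure head at U: ψ₁ = P₁/(ρg) = 379×1000 / (1000 × 9.81) = 38.63 m.
Velocity heads: v₁²/2g = 0.65²/19.62 = 0.022 m; v₂²/2g = 1.96²/19.62 = 0.196 m.
Total head H = z₁ + ψ₁ + v₁²/2g = 237.02 + 38.63 + 0.022 = 275.67 m.
ψ₂ = H − z₂ − v₂²/2g = 275.67 − 234.47 − 0.196 = 41.00 m.
P₂ = ρgψ₂ = 1000 × 9.81 × 41.00 ≈ 402 kPa.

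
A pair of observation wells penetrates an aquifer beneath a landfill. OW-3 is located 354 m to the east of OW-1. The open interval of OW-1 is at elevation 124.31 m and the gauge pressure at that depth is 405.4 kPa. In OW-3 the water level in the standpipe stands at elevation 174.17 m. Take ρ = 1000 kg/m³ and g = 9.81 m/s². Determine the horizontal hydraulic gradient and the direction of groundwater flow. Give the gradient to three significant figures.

i ≈ 0.0241; groundwater flows toward the west

Pressure head at OW-1: ψ = P/(ρg) = 405.4×1000 / (1000 × 9.81) = 41.33 m.
Total head at OW-1: h = z + ψ = 124.31 + 41.33 = 165.64 m.
Total head at OW-3: h = 174.17 m (water level in the piezometer is the total head).
Head difference: h(OW-1) − h(OW-3) = 165.64 − 174.17 = -8.53 m.
Hydraulic gradient: i = |Δh| / L = 8.53 / 354 = 0.0241.
Flow is from higher to lower head: from OW-3 toward OW-1, i.e. toward the west.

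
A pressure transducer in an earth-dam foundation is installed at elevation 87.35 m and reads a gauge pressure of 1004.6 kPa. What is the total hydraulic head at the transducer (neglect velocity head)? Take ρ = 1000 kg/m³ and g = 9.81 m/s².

ψ = P/(ρg) = 1004.6×1000 / (1000 × 9.81) = 102.41 m.
h = z + ψ = 87.35 + 102.41 = 189.76 m.

h ≈ 189.76 m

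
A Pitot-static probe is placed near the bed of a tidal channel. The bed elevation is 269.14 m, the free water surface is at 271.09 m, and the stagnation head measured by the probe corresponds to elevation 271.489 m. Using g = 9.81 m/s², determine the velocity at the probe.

Near the bed, under hydrostatic conditions, the piezometric head (z + ψ) equals the free-surface elevation, 271.09 m.
Velocity head = total − piezometric = 271.489 − 271.09 = 0.399 m.
v = √(2g·h_v) = √(2 × 9.81 × 0.399) = 2.80 m/s.

v ≈ 2.80 m/s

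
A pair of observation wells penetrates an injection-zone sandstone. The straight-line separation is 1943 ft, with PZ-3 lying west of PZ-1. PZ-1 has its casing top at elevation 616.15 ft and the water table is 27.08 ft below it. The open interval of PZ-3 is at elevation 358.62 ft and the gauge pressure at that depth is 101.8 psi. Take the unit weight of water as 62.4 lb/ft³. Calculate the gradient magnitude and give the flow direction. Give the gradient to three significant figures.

i ≈ 0.00230; groundwater flows toward the east

Total head at PZ-1: h = 616.15 − 27.08 = 589.07 ft.
Pressure head at PZ-3: ψ = 144·P/γ = 144 × 101.8 / 62.4 = 234.92 ft.
Total head at PZ-3: h = z + ψ = 358.62 + 234.92 = 593.54 ft.
Head difference: h(PZ-1) − h(PZ-3) = 589.07 − 593.54 = -4.47 ft.
Hydraulic gradient: i = |Δh| / L = 4.47 / 1943 = 0.00230.
Flow is from higher to lower head: from PZ-3 toward PZ-1, i.e. toward the east.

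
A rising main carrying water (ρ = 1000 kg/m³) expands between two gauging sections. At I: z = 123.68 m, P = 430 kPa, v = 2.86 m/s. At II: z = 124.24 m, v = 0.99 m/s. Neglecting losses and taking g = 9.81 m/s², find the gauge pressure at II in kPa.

Pressure head at I: ψ₁ = P₁/(ρg) = 430×1000 / (1000 × 9.81) = 43.83 m.
Velocity heads: v₁²/2g = 2.86²/19.62 = 0.417 m; v₂²/2g = 0.99²/19.62 = 0.050 m.
Total head H = z₁ + ψ₁ + v₁²/2g = 123.68 + 43.83 + 0.417 = 167.93 m.
ψ₂ = H − z₂ − v₂²/2g = 167.93 − 124.24 − 0.050 = 43.64 m.
P₂ = ρgψ₂ = 1000 × 9.81 × 43.64 ≈ 428 kPa.

P₂ ≈ 428 kPa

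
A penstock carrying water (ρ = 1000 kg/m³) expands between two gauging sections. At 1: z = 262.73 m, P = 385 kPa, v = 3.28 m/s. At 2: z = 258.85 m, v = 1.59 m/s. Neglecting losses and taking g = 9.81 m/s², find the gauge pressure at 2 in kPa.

Pressure head at 1: ψ₁ = P₁/(ρg) = 385×1000 / (1000 × 9.81) = 39.25 m.
Velocity heads: v₁²/2g = 3.28²/19.62 = 0.548 m; v₂²/2g = 1.59²/19.62 = 0.129 m.
Total head H = z₁ + ψ₁ + v₁²/2g = 262.73 + 39.25 + 0.548 = 302.53 m.
ψ₂ = H − z₂ − v₂²/2g = 302.53 − 258.85 − 0.129 = 43.55 m.
P₂ = ρgψ₂ = 1000 × 9.81 × 43.55 ≈ 427 kPa.

P₂ ≈ 427 kPa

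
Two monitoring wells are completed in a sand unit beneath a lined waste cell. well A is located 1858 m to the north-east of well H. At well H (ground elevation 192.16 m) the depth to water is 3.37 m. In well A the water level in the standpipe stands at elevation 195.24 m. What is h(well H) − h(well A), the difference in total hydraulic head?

Total head at well H: h = 192.16 − 3.37 = 188.79 m.
Total head at well A: h = 195.24 m (water level in the piezometer is the total head).
Head difference: h(well H) − h(well A) = 188.79 − 195.24 = -6.45 m.

Δh ≈ -6.45 m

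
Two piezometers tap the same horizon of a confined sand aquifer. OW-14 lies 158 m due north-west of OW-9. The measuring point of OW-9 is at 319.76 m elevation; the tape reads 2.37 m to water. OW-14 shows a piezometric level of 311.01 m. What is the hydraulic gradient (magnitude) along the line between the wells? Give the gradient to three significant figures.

Total head at OW-9: h = 319.76 − 2.37 = 317.39 m.
Total head at OW-14: h = 311.01 m (water level in the piezometer is the total head).
Head difference: h(OW-9) − h(OW-14) = 317.39 − 311.01 = 6.38 m.
Hydraulic gradient: i = |Δh| / L = 6.38 / 158 = 0.0404.

i ≈ 0.0404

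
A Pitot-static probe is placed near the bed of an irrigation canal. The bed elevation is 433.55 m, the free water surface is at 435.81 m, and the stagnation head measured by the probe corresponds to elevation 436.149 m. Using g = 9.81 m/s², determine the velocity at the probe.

Near the bed, under hydrostatic conditions, the piezometric head (z + ψ) equals the free-surface elevation, 435.81 m.
Velocity head = total − piezometric = 436.149 − 435.81 = 0.339 m.
v = √(2g·h_v) = √(2 × 9.81 × 0.339) = 2.58 m/s.

v ≈ 2.58 m/s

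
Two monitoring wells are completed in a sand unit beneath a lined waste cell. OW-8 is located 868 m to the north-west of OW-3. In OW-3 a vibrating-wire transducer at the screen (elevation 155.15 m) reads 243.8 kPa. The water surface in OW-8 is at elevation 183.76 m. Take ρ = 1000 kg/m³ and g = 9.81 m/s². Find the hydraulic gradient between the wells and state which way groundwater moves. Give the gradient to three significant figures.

i ≈ 0.00433; groundwater flows toward the south-east

Pressure head at OW-3: ψ = P/(ρg) = 243.8×1000 / (1000 × 9.81) = 24.85 m.
Total head at OW-3: h = z + ψ = 155.15 + 24.85 = 180.00 m.
Total head at OW-8: h = 183.76 m (water level in the piezometer is the total head).
Head difference: h(OW-3) − h(OW-8) = 180.00 − 183.76 = -3.76 m.
Hydraulic gradient: i = |Δh| / L = 3.76 / 868 = 0.00433.
Flow is from higher to lower head: from OW-8 toward OW-3, i.e. toward the south-east.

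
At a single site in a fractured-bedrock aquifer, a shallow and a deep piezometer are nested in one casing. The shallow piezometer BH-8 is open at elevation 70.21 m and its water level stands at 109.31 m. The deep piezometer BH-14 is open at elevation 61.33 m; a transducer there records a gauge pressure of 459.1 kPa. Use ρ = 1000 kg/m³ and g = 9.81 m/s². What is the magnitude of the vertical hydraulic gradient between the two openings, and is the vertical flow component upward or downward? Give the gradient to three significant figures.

Total head at BH-8: h = 109.31 m (water level in the standpipe).
Pressure head at BH-14: ψ = P/(ρg) = 459.1×1000 / (1000 × 9.81) = 46.80 m.
Total head at BH-14: h = z + ψ = 61.33 + 46.80 = 108.13 m.
Δh = h(BH-8) − h(BH-14) = 109.31 − 108.13 = 1.18 m.
Vertical separation Δz = 70.21 − 61.33 = 8.88 m.
|i_v| = |Δh| / Δz = 1.18 / 8.88 = 0.133.
Head is higher in the shallow piezometer, so vertical flow is downward (recharge condition).

|i_v| ≈ 0.133; vertical flow is downward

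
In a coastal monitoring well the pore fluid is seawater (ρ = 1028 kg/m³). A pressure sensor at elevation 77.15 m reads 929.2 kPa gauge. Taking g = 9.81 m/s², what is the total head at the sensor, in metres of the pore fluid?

ψ = P/(ρg) = 929.2×1000 / (1028 × 9.81) = 92.14 m.
h = z + ψ = 77.15 + 92.14 = 169.29 m.

h ≈ 169.29 m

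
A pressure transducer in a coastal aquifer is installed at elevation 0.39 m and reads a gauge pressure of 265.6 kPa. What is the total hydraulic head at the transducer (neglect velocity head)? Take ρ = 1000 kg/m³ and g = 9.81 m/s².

h ≈ 27.46 m

ψ = P/(ρg) = 265.6×1000 / (1000 × 9.81) = 27.07 m.
h = z + ψ = 0.39 + 27.07 = 27.46 m.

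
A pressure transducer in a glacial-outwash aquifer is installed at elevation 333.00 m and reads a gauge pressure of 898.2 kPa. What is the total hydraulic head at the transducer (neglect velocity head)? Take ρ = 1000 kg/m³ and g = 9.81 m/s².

h ≈ 424.56 m

ψ = P/(ρg) = 898.2×1000 / (1000 × 9.81) = 91.56 m.
h = z + ψ = 333.00 + 91.56 = 424.56 m.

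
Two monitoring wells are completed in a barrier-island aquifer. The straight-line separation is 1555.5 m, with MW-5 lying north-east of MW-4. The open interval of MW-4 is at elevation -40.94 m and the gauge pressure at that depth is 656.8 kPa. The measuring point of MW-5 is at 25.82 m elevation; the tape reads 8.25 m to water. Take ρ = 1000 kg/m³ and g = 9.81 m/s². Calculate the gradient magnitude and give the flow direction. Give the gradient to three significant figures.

i ≈ 0.00543; groundwater flows toward the north-east

Pressure head at MW-4: ψ = P/(ρg) = 656.8×1000 / (1000 × 9.81) = 66.95 m.
Total head at MW-4: h = z + ψ = -40.94 + 66.95 = 26.01 m.
Total head at MW-5: h = 25.82 − 8.25 = 17.57 m.
Head difference: h(MW-4) − h(MW-5) = 26.01 − 17.57 = 8.44 m.
Hydraulic gradient: i = |Δh| / L = 8.44 / 1555.5 = 0.00543.
Flow is from higher to lower head: from MW-4 toward MW-5, i.e. toward the north-east.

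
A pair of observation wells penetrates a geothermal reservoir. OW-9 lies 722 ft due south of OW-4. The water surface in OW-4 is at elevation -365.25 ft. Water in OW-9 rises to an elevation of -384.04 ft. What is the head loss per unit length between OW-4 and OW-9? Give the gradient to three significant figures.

Total head at OW-4: h = -365.25 ft (water level in the piezometer is the total head).
Total head at OW-9: h = -384.04 ft (water level in the piezometer is the total head).
Head difference: h(OW-4) − h(OW-9) = -365.25 − (-384.04) = 18.79 ft.
Hydraulic gradient: i = |Δh| / L = 18.79 / 722 = 0.0260.

i ≈ 0.0260 ft/ft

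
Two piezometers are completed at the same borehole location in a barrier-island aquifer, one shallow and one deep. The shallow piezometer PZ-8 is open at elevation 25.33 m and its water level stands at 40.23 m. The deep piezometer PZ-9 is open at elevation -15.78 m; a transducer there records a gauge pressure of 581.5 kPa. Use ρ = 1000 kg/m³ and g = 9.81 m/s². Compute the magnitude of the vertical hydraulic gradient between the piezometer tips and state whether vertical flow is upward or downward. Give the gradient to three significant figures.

Total head at PZ-8: h = 40.23 m (water level in the standpipe).
Pressure head at PZ-9: ψ = P/(ρg) = 581.5×1000 / (1000 × 9.81) = 59.28 m.
Total head at PZ-9: h = z + ψ = -15.78 + 59.28 = 43.50 m.
Δh = h(PZ-8) − h(PZ-9) = 40.23 − 43.50 = -3.27 m.
Vertical separation Δz = 25.33 − (-15.78) = 41.11 m.
|i_v| = |Δh| / Δz = 3.27 / 41.11 = 0.0795.
Head is higher in the deep piezometer, so vertical flow is upward (discharge condition).

|i_v| ≈ 0.0795; vertical flow is upward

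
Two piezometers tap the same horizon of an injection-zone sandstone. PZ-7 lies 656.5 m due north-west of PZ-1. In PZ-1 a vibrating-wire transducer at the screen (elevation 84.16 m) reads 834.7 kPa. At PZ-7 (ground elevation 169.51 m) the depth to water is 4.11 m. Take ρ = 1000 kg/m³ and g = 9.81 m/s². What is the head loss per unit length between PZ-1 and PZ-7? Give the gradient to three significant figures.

i ≈ 0.00586 m/m

Pressure head at PZ-1: ψ = P/(ρg) = 834.7×1000 / (1000 × 9.81) = 85.09 m.
Total head at PZ-1: h = z + ψ = 84.16 + 85.09 = 169.25 m.
Total head at PZ-7: h = 169.51 − 4.11 = 165.40 m.
Head difference: h(PZ-1) − h(PZ-7) = 169.25 − 165.40 = 3.85 m.
Hydraulic gradient: i = |Δh| / L = 3.85 / 656.5 = 0.00586.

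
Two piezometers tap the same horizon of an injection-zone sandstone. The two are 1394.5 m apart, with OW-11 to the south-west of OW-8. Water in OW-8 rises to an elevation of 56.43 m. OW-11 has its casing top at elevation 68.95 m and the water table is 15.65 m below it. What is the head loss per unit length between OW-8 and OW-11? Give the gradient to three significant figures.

i ≈ 0.00224 m/m

Total head at OW-8: h = 56.43 m (water level in the piezometer is the total head).
Total head at OW-11: h = 68.95 − 15.65 = 53.30 m.
Head difference: h(OW-8) − h(OW-11) = 56.43 − 53.30 = 3.13 m.
Hydraulic gradient: i = |Δh| / L = 3.13 / 1394.5 = 0.00224.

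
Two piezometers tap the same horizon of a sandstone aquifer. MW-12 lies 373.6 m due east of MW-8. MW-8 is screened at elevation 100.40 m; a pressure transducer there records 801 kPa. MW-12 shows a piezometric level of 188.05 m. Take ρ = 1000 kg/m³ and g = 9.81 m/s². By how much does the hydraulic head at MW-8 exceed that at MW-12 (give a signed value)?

Pressure head at MW-8: ψ = P/(ρg) = 801×1000 / (1000 × 9.81) = 81.65 m.
Total head at MW-8: h = z + ψ = 100.40 + 81.65 = 182.05 m.
Total head at MW-12: h = 188.05 m (water level in the piezometer is the total head).
Head difference: h(MW-8) − h(MW-12) = 182.05 − 188.05 = -6.00 m.

Δh ≈ -6.00 m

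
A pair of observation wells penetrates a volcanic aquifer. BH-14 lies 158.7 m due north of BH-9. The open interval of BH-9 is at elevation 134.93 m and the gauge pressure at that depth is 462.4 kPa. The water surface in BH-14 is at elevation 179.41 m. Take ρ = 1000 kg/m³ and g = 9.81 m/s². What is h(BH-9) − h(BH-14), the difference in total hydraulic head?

Pressure head at BH-9: ψ = P/(ρg) = 462.4×1000 / (1000 × 9.81) = 47.14 m.
Total head at BH-9: h = z + ψ = 134.93 + 47.14 = 182.07 m.
Total head at BH-14: h = 179.41 m (water level in the piezometer is the total head).
Head difference: h(BH-9) − h(BH-14) = 182.07 − 179.41 = 2.66 m.

Δh ≈ 2.66 m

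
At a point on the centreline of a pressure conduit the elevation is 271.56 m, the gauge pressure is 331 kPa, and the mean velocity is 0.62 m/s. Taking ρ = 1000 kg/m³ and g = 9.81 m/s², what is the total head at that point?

h ≈ 305.32 m

Pressure head ψ = P/(ρg) = 331×1000 / (1000 × 9.81) = 33.74 m.
Velocity head = v²/(2g) = 0.62² / (2 × 9.81) = 0.020 m.
h = z + ψ + v²/(2g) = 271.56 + 33.74 + 0.020 = 305.32 m.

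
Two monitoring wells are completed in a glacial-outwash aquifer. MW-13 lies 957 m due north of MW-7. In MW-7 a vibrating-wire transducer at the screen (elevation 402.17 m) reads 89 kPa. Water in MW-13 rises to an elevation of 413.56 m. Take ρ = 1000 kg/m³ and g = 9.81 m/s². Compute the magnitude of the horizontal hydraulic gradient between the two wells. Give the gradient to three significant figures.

Pressure head at MW-7: ψ = P/(ρg) = 89×1000 / (1000 × 9.81) = 9.07 m.
Total head at MW-7: h = z + ψ = 402.17 + 9.07 = 411.24 m.
Total head at MW-13: h = 413.56 m (water level in the piezometer is the total head).
Head difference: h(MW-7) − h(MW-13) = 411.24 − 413.56 = -2.32 m.
Hydraulic gradient: i = |Δh| / L = 2.32 / 957 = 0.00242.

i ≈ 0.00242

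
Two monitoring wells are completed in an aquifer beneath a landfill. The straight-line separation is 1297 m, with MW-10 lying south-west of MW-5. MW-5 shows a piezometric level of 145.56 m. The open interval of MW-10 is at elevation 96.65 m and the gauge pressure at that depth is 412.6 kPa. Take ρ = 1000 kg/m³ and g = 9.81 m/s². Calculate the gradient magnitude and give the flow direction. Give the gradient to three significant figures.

Total head at MW-5: h = 145.56 m (water level in the piezometer is the total head).
Pressure head at MW-10: ψ = P/(ρg) = 412.6×1000 / (1000 × 9.81) = 42.06 m.
Total head at MW-10: h = z + ψ = 96.65 + 42.06 = 138.71 m.
Head difference: h(MW-5) − h(MW-10) = 145.56 − 138.71 = 6.85 m.
Hydraulic gradient: i = |Δh| / L = 6.85 / 1297 = 0.00528.
Flow is from higher to lower head: from MW-5 toward MW-10, i.e. toward the south-west.

i ≈ 0.00528; groundwater flows toward the south-west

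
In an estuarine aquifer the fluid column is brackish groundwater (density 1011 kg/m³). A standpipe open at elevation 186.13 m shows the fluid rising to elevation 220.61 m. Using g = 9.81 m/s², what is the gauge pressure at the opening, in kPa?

P ≈ 342 kPa

Pressure head ψ = h − z = 220.61 − 186.13 = 34.48 m.
P = ρgψ = 1011 × 9.81 × 34.48 = 341970 Pa ≈ 342 kPa.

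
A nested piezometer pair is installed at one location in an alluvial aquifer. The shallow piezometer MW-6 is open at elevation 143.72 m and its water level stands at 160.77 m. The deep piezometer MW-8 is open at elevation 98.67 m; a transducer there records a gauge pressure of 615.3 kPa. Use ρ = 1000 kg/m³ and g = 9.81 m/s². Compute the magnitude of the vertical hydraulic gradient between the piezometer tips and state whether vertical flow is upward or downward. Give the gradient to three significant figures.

Total head at MW-6: h = 160.77 m (water level in the standpipe).
Pressure head at MW-8: ψ = P/(ρg) = 615.3×1000 / (1000 × 9.81) = 62.72 m.
Total head at MW-8: h = z + ψ = 98.67 + 62.72 = 161.39 m.
Δh = h(MW-6) − h(MW-8) = 160.77 − 161.39 = -0.62 m.
Vertical separation Δz = 143.72 − 98.67 = 45.05 m.
|i_v| = |Δh| / Δz = 0.62 / 45.05 = 0.0138.
Head is higher in the deep piezometer, so vertical flow is upward (discharge condition).

|i_v| ≈ 0.0138; vertical flow is upward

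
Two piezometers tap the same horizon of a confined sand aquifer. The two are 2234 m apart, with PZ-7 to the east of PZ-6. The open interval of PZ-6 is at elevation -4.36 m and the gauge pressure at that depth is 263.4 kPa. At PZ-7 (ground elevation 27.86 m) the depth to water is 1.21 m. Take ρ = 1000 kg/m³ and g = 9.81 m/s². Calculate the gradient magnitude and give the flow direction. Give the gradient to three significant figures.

Pressure head at PZ-6: ψ = P/(ρg) = 263.4×1000 / (1000 × 9.81) = 26.85 m.
Total head at PZ-6: h = z + ψ = -4.36 + 26.85 = 22.49 m.
Total head at PZ-7: h = 27.86 − 1.21 = 26.65 m.
Head difference: h(PZ-6) − h(PZ-7) = 22.49 − 26.65 = -4.16 m.
Hydraulic gradient: i = |Δh| / L = 4.16 / 2234 = 0.00186.
Flow is from higher to lower head: from PZ-7 toward PZ-6, i.e. toward the west.

i ≈ 0.00186; groundwater flows toward the west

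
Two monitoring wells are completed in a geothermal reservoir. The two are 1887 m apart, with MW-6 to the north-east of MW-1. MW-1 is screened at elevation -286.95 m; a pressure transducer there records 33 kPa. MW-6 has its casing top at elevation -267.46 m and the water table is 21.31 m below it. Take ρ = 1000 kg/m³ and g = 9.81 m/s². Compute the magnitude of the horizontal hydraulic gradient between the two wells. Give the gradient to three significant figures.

Pressure head at MW-1: ψ = P/(ρg) = 33×1000 / (1000 × 9.81) = 3.36 m.
Total head at MW-1: h = z + ψ = -286.95 + 3.36 = -283.59 m.
Total head at MW-6: h = -267.46 − 21.31 = -288.77 m.
Head difference: h(MW-1) − h(MW-6) = -283.59 − (-288.77) = 5.18 m.
Hydraulic gradient: i = |Δh| / L = 5.18 / 1887 = 0.00275.

i ≈ 0.00275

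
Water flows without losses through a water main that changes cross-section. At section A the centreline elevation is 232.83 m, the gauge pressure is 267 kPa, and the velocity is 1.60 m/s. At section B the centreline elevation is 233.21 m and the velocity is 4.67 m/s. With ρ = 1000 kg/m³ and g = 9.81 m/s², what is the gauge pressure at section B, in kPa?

Pressure head at A: ψ₁ = P₁/(ρg) = 267×1000 / (1000 × 9.81) = 27.22 m.
Velocity heads: v₁²/2g = 1.60²/19.62 = 0.130 m; v₂²/2g = 4.67²/19.62 = 1.112 m.
Total head H = z₁ + ψ₁ + v₁²/2g = 232.83 + 27.22 + 0.130 = 260.18 m.
ψ₂ = H − z₂ − v₂²/2g = 260.18 − 233.21 − 1.112 = 25.86 m.
P₂ = ρgψ₂ = 1000 × 9.81 × 25.86 ≈ 254 kPa.

P₂ ≈ 254 kPa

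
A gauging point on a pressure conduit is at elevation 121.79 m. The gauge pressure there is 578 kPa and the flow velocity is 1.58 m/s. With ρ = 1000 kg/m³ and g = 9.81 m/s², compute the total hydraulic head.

h ≈ 180.84 m

Pressure head ψ = P/(ρg) = 578×1000 / (1000 × 9.81) = 58.92 m.
Velocity head = v²/(2g) = 1.58² / (2 × 9.81) = 0.127 m.
h = z + ψ + v²/(2g) = 121.79 + 58.92 + 0.127 = 180.84 m.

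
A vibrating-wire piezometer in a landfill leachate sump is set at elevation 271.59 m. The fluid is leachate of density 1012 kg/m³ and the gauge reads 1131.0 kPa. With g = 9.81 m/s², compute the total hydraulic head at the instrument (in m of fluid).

ψ = P/(ρg) = 1131.0×1000 / (1012 × 9.81) = 113.92 m.
h = z + ψ = 271.59 + 113.92 = 385.51 m.

h ≈ 385.51 m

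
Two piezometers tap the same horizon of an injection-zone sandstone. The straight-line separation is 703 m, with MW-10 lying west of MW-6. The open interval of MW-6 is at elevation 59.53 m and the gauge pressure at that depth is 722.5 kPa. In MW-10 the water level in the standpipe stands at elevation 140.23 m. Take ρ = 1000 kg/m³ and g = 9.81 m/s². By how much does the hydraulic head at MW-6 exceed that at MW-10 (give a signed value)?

Pressure head at MW-6: ψ = P/(ρg) = 722.5×1000 / (1000 × 9.81) = 73.65 m.
Total head at MW-6: h = z + ψ = 59.53 + 73.65 = 133.18 m.
Total head at MW-10: h = 140.23 m (water level in the piezometer is the total head).
Head difference: h(MW-6) − h(MW-10) = 133.18 − 140.23 = -7.05 m.

Δh ≈ -7.05 m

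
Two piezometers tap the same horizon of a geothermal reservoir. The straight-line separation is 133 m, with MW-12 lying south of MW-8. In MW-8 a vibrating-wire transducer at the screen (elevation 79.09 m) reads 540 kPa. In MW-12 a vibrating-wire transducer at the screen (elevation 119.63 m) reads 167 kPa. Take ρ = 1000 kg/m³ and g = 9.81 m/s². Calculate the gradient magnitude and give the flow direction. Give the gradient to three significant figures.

Pressure head at MW-8: ψ = P/(ρg) = 540×1000 / (1000 × 9.81) = 55.05 m.
Total head at MW-8: h = z + ψ = 79.09 + 55.05 = 134.14 m.
Pressure head at MW-12: ψ = P/(ρg) = 167×1000 / (1000 × 9.81) = 17.02 m.
Total head at MW-12: h = z + ψ = 119.63 + 17.02 = 136.65 m.
Head difference: h(MW-8) − h(MW-12) = 134.14 − 136.65 = -2.51 m.
Hydraulic gradient: i = |Δh| / L = 2.51 / 133 = 0.0189.
Flow is from higher to lower head: from MW-12 toward MW-8, i.e. toward the north.

i ≈ 0.0189; groundwater flows toward the north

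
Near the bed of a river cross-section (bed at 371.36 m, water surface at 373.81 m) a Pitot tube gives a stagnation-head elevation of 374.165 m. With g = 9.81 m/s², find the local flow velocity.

Near the bed, under hydrostatic conditions, the piezometric head (z + ψ) equals the free-surface elevation, 373.81 m.
Velocity head = total − piezometric = 374.165 − 373.81 = 0.355 m.
v = √(2g·h_v) = √(2 × 9.81 × 0.355) = 2.64 m/s.

v ≈ 2.64 m/s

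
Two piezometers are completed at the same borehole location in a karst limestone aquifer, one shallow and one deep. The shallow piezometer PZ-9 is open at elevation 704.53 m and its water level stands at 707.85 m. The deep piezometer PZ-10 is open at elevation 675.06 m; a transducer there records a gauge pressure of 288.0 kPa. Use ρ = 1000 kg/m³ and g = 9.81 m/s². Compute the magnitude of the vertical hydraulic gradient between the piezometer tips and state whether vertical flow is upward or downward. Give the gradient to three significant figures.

|i_v| ≈ 0.116; vertical flow is downward

Total head at PZ-9: h = 707.85 m (water level in the standpipe).
Pressure head at PZ-10: ψ = P/(ρg) = 288.0×1000 / (1000 × 9.81) = 29.36 m.
Total head at PZ-10: h = z + ψ = 675.06 + 29.36 = 704.42 m.
Δh = h(PZ-9) − h(PZ-10) = 707.85 − 704.42 = 3.43 m.
Vertical separation Δz = 704.53 − 675.06 = 29.47 m.
|i_v| = |Δh| / Δz = 3.43 / 29.47 = 0.116.
Head is higher in the shallow piezometer, so vertical flow is downward (recharge condition).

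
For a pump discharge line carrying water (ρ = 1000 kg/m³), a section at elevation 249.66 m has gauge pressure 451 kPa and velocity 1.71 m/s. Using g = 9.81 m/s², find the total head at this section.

Pressure head ψ = P/(ρg) = 451×1000 / (1000 × 9.81) = 45.97 m.
Velocity head = v²/(2g) = 1.71² / (2 × 9.81) = 0.149 m.
h = z + ψ + v²/(2g) = 249.66 + 45.97 + 0.149 = 295.78 m.

h ≈ 295.78 m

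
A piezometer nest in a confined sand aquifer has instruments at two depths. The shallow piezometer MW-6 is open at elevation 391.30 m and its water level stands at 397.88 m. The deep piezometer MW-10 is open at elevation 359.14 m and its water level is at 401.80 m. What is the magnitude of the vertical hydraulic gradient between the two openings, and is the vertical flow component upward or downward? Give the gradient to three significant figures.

|i_v| ≈ 0.122; vertical flow is upward

Total head at MW-6: h = 397.88 m (water level in the standpipe).
Total head at MW-10: h = 401.80 m.
Δh = h(MW-6) − h(MW-10) = 397.88 − 401.80 = -3.92 m.
Vertical separation Δz = 391.30 − 359.14 = 32.16 m.
|i_v| = |Δh| / Δz = 3.92 / 32.16 = 0.122.
Head is higher in the deep piezometer, so vertical flow is upward (discharge condition).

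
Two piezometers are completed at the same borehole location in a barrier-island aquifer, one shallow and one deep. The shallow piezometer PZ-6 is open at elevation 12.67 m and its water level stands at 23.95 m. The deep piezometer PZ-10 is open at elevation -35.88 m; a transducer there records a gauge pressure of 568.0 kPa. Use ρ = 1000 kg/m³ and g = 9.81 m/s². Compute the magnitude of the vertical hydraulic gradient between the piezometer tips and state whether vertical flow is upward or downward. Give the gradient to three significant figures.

Total head at PZ-6: h = 23.95 m (water level in the standpipe).
Pressure head at PZ-10: ψ = P/(ρg) = 568.0×1000 / (1000 × 9.81) = 57.90 m.
Total head at PZ-10: h = z + ψ = -35.88 + 57.90 = 22.02 m.
Δh = h(PZ-6) − h(PZ-10) = 23.95 − 22.02 = 1.93 m.
Vertical separation Δz = 12.67 − (-35.88) = 48.55 m.
|i_v| = |Δh| / Δz = 1.93 / 48.55 = 0.0398.
Head is higher in the shallow piezometer, so vertical flow is downward (recharge condition).

|i_v| ≈ 0.0398; vertical flow is downward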